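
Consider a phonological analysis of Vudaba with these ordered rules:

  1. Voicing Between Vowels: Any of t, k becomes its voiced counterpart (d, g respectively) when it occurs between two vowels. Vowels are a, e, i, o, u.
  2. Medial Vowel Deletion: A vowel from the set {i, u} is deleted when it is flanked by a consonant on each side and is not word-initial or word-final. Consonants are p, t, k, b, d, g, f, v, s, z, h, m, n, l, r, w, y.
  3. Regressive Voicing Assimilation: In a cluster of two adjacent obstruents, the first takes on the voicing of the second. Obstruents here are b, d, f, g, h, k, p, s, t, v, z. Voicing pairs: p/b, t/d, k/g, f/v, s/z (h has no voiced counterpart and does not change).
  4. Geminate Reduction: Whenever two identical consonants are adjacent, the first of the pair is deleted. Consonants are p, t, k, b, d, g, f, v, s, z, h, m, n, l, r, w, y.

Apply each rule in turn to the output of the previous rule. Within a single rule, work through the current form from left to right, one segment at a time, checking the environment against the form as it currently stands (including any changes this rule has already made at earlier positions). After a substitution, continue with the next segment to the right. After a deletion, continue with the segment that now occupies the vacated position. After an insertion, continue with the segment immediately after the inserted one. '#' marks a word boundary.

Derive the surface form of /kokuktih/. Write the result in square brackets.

[kokth]

1 Voicing Between Vowels: [kokuktih] → [koguktih]
2 Medial Vowel Deletion: [koguktih] → [kogkth]
3 Regressive Voicing Assimilation: [kogkth] → [kokkth]
4 Geminate Reduction: [kokkth] → [kokth]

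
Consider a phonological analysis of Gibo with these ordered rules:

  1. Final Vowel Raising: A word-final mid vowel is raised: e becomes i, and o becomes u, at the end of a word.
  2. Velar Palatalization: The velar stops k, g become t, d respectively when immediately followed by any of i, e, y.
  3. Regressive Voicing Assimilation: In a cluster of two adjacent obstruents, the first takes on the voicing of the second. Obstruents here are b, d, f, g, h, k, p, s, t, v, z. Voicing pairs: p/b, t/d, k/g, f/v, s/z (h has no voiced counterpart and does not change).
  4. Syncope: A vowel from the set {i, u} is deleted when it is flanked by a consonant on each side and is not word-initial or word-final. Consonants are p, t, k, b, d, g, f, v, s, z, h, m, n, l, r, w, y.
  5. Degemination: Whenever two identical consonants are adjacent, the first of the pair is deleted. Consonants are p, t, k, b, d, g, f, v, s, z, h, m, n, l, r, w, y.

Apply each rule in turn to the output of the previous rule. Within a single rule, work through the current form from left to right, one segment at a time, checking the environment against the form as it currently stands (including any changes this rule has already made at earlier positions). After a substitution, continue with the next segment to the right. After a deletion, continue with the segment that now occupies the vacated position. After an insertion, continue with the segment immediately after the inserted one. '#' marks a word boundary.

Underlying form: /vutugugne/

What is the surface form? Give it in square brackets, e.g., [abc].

1 Final Vowel Raising: [vutugugne] → [vutugugni]
2 Velar Palatalization: no change — [vutugugni]
3 Regressive Voicing Assimilation: no change — [vutugugni]
4 Syncope: [vutugugni] → [vtggni]
5 Degemination: [vtggni] → [vtgni]

[vtgni]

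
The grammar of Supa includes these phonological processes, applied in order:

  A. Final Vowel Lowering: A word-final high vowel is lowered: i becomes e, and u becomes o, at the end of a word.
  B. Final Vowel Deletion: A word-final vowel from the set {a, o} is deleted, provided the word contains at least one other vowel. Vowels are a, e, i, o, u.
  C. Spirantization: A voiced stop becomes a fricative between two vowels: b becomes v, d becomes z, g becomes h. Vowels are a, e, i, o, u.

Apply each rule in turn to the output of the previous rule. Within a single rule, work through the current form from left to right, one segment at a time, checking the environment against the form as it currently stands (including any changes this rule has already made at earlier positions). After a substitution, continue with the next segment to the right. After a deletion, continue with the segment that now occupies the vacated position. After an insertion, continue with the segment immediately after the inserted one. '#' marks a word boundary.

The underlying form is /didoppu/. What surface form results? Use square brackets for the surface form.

[dizopp]

A Final Vowel Lowering: [didoppu] → [didoppo]
B Final Vowel Deletion: [didoppo] → [didopp]
C Spirantization: [didopp] → [dizopp]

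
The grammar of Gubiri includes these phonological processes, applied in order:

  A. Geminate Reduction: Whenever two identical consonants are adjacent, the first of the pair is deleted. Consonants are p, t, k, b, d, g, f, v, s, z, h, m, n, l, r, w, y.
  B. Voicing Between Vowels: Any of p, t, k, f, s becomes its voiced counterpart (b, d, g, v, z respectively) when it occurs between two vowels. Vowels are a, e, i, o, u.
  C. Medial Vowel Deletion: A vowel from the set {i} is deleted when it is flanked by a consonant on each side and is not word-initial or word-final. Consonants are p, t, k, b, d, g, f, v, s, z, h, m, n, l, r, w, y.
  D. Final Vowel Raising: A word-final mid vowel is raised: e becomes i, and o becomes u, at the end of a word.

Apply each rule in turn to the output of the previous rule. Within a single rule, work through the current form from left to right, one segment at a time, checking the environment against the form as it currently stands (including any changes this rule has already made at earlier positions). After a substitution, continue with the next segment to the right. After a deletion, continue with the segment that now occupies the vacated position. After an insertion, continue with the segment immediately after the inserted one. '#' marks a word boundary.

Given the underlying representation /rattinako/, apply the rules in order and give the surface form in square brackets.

A Geminate Reduction: [rattinako] → [ratinako]
B Voicing Between Vowels: [ratinako] → [radinago]
C Medial Vowel Deletion: [radinago] → [radnago]
D Final Vowel Raising: [radnago] → [radnagu]

[radnagu]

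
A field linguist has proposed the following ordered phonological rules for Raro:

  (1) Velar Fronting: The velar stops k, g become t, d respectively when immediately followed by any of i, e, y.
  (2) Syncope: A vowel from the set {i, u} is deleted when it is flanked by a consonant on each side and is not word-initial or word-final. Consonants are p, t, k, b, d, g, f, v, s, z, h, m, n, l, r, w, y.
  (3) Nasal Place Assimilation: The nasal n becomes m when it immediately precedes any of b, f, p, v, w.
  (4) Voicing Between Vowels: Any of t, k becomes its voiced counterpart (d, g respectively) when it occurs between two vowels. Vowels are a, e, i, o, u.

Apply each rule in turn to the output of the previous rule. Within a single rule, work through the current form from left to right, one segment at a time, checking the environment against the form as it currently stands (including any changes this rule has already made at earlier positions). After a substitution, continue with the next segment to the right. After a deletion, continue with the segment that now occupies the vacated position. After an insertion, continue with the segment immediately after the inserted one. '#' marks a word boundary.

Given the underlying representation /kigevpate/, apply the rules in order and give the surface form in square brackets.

[tdevpade]

(1) Velar Fronting: [kigevpate] → [tidevpate]
(2) Syncope: [tidevpate] → [tdevpate]
(3) Nasal Place Assimilation: no change — [tdevpate]
(4) Voicing Between Vowels: [tdevpate] → [tdevpade]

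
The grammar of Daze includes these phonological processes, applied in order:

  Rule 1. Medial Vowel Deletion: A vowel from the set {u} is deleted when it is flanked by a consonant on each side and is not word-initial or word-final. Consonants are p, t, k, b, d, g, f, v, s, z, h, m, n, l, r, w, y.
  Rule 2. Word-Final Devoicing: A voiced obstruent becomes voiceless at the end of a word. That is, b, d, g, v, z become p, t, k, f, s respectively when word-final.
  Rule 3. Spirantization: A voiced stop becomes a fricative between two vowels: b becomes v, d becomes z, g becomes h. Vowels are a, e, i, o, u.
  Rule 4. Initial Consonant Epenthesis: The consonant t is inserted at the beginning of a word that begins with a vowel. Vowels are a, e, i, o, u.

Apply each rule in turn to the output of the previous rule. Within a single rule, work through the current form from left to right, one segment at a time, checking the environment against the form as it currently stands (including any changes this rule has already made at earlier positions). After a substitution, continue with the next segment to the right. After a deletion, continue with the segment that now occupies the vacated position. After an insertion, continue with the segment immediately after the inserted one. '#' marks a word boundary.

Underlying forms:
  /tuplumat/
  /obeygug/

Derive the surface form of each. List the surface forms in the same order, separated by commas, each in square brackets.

[tplmat], [toveygk]

/tuplumat/:
  Rule 1 Medial Vowel Deletion: [tuplumat] → [tplmat]
  Rule 2 Word-Final Devoicing: no change — [tplmat]
  Rule 3 Spirantization: no change — [tplmat]
  Rule 4 Initial Consonant Epenthesis: no change — [tplmat]
/obeygug/:
  Rule 1 Medial Vowel Deletion: [obeygug] → [obeygg]
  Rule 2 Word-Final Devoicing: [obeygg] → [obeygk]
  Rule 3 Spirantization: [obeygk] → [oveygk]
  Rule 4 Initial Consonant Epenthesis: [oveygk] → [toveygk]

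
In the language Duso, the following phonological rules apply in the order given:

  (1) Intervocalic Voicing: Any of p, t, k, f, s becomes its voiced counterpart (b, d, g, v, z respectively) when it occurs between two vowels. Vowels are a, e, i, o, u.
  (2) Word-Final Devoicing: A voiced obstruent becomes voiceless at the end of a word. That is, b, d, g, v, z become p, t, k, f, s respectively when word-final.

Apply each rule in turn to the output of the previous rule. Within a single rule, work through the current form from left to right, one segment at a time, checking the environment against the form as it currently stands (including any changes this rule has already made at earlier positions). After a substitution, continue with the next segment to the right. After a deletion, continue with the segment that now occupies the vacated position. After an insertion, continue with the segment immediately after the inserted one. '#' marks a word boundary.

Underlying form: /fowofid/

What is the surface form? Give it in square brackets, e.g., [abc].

(1) Intervocalic Voicing: [fowofid] → [fowovid]
(2) Word-Final Devoicing: [fowovid] → [fowovit]

[fowovit]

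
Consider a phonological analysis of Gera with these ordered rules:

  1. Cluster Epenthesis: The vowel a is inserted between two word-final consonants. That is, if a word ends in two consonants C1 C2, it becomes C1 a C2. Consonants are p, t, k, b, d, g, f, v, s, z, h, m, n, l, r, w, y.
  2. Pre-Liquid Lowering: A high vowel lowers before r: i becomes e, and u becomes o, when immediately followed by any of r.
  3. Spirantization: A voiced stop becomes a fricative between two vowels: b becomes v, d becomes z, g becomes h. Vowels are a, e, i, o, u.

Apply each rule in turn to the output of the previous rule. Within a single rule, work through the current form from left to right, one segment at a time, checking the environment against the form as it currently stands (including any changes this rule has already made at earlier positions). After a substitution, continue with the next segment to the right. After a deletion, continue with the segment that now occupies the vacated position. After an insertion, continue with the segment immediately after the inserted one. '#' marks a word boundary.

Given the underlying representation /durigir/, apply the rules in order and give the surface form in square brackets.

[doriher]

1 Cluster Epenthesis: no change — [durigir]
2 Pre-Liquid Lowering: [durigir] → [doriger]
3 Spirantization: [doriger] → [doriher]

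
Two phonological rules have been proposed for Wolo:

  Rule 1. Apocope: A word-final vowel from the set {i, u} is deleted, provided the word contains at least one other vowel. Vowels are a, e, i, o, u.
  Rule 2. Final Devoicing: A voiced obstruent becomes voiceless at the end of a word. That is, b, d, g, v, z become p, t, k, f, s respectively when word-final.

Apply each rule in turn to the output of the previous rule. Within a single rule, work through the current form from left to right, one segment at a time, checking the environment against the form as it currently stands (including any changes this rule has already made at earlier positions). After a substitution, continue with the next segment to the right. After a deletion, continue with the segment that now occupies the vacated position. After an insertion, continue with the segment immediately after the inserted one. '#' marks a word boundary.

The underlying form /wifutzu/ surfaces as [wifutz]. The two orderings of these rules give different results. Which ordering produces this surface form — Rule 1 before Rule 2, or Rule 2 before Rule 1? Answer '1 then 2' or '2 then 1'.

Order 1 then 2:
  1 Apocope: [wifutzu] → [wifutz]
  2 Final Devoicing: [wifutz] → [wifuts]
  result: [wifuts]
Order 2 then 1:
  2 Final Devoicing: no change — [wifutzu]
  1 Apocope: [wifutzu] → [wifutz]
  result: [wifutz]

2 then 1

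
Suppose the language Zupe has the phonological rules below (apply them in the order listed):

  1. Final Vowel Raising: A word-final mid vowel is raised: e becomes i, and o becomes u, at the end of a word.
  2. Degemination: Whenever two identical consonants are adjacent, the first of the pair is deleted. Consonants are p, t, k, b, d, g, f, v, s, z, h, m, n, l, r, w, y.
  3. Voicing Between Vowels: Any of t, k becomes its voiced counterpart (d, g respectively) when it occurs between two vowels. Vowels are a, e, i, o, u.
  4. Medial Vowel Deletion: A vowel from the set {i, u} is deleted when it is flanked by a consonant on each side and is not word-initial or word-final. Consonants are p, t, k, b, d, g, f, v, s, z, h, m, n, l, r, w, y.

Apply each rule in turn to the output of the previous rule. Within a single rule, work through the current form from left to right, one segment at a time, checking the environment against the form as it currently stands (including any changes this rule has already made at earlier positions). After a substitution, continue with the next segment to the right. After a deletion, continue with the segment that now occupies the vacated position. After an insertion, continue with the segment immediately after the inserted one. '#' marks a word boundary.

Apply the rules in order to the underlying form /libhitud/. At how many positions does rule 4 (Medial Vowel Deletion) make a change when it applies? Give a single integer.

1 Final Vowel Raising: no change — [libhitud]
2 Degemination: no change — [libhitud]
3 Voicing Between Vowels: [libhitud] → [libhidud]
4 Medial Vowel Deletion: [libhidud] → [lbhdd]
Rule 4 changed 3 position(s).

3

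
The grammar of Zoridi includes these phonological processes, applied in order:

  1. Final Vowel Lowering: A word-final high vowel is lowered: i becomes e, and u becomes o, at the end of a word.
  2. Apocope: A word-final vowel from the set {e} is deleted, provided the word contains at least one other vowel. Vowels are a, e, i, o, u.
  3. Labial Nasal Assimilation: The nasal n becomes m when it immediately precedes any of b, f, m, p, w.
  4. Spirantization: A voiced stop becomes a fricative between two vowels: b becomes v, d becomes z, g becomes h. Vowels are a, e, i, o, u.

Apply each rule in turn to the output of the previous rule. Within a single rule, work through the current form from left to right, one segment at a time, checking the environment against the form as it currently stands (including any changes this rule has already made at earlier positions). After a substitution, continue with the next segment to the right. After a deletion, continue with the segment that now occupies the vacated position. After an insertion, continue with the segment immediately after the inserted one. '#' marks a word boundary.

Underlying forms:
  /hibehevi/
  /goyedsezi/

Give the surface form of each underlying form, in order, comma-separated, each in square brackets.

/hibehevi/:
  1 Final Vowel Lowering: [hibehevi] → [hibeheve]
  2 Apocope: [hibeheve] → [hibehev]
  3 Labial Nasal Assimilation: no change — [hibehev]
  4 Spirantization: [hibehev] → [hivehev]
/goyedsezi/:
  1 Final Vowel Lowering: [goyedsezi] → [goyedseze]
  2 Apocope: [goyedseze] → [goyedsez]
  3 Labial Nasal Assimilation: no change — [goyedsez]
  4 Spirantization: no change — [goyedsez]

[hivehev], [goyedsez]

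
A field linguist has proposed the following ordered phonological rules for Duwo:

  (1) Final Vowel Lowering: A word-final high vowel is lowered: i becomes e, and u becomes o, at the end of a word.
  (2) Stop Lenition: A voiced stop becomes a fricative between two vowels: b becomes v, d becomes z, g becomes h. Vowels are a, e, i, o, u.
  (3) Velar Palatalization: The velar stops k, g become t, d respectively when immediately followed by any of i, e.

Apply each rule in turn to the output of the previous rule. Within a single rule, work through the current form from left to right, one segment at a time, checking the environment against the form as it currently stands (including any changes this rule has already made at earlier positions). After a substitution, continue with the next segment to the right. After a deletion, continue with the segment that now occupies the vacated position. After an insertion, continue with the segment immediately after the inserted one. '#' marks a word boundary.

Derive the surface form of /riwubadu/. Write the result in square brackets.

(1) Final Vowel Lowering: [riwubadu] → [riwubado]
(2) Stop Lenition: [riwubado] → [riwuvazo]
(3) Velar Palatalization: no change — [riwuvazo]

[riwuvazo]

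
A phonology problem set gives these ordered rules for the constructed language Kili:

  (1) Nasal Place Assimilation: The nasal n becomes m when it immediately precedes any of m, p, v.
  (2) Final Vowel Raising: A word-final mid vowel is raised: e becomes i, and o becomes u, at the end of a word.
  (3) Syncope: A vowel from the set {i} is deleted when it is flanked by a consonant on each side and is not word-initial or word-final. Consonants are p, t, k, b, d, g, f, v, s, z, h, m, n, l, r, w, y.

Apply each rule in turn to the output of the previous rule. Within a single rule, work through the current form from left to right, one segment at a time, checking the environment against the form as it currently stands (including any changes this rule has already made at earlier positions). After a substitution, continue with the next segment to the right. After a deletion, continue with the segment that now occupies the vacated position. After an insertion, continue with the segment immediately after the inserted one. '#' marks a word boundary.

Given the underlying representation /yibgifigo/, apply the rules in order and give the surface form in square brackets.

(1) Nasal Place Assimilation: no change — [yibgifigo]
(2) Final Vowel Raising: [yibgifigo] → [yibgifigu]
(3) Syncope: [yibgifigu] → [ybgfgu]

[ybgfgu]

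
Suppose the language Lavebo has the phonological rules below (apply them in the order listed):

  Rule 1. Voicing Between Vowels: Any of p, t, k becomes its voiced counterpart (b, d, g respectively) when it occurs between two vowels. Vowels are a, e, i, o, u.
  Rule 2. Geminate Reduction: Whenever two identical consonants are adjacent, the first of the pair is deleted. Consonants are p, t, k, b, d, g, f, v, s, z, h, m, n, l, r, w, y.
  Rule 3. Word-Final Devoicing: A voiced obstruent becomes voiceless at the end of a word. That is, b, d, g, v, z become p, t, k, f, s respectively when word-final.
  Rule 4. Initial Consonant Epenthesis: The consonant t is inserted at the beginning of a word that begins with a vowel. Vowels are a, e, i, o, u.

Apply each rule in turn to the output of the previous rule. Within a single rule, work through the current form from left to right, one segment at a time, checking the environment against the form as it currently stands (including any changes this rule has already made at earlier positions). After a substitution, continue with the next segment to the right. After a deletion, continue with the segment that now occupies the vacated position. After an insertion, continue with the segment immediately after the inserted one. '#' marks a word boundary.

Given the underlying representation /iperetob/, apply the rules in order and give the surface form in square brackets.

Rule 1 Voicing Between Vowels: [iperetob] → [iberedob]
Rule 2 Geminate Reduction: no change — [iberedob]
Rule 3 Word-Final Devoicing: [iberedob] → [iberedop]
Rule 4 Initial Consonant Epenthesis: [iberedop] → [tiberedop]

[tiberedop]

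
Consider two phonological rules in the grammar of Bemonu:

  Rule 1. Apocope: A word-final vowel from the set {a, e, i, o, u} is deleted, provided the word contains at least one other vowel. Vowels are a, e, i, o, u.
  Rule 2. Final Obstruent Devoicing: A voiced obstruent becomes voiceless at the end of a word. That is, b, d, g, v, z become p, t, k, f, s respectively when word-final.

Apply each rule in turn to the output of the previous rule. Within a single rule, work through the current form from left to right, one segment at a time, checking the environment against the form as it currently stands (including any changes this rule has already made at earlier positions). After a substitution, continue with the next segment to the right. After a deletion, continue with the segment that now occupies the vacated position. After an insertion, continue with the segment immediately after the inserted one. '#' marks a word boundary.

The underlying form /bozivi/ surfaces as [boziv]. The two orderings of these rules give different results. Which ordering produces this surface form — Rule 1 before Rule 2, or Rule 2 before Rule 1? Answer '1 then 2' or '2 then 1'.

Order 1 then 2:
  1 Apocope: [bozivi] → [boziv]
  2 Final Obstruent Devoicing: [boziv] → [bozif]
  result: [bozif]
Order 2 then 1:
  2 Final Obstruent Devoicing: no change — [bozivi]
  1 Apocope: [bozivi] → [boziv]
  result: [boziv]

2 then 1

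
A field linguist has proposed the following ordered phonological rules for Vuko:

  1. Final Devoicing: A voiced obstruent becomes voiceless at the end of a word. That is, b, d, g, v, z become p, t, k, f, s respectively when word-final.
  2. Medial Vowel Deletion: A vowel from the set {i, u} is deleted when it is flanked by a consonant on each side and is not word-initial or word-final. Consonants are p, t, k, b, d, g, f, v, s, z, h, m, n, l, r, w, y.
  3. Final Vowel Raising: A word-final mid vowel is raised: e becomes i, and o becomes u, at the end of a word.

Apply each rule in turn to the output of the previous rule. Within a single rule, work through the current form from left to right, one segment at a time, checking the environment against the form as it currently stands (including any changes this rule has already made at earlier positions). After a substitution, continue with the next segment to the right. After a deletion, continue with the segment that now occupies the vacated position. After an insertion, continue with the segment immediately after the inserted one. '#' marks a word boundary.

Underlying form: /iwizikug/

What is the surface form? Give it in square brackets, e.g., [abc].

1 Final Devoicing: [iwizikug] → [iwizikuk]
2 Medial Vowel Deletion: [iwizikuk] → [iwzkk]
3 Final Vowel Raising: no change — [iwzkk]

[iwzkk]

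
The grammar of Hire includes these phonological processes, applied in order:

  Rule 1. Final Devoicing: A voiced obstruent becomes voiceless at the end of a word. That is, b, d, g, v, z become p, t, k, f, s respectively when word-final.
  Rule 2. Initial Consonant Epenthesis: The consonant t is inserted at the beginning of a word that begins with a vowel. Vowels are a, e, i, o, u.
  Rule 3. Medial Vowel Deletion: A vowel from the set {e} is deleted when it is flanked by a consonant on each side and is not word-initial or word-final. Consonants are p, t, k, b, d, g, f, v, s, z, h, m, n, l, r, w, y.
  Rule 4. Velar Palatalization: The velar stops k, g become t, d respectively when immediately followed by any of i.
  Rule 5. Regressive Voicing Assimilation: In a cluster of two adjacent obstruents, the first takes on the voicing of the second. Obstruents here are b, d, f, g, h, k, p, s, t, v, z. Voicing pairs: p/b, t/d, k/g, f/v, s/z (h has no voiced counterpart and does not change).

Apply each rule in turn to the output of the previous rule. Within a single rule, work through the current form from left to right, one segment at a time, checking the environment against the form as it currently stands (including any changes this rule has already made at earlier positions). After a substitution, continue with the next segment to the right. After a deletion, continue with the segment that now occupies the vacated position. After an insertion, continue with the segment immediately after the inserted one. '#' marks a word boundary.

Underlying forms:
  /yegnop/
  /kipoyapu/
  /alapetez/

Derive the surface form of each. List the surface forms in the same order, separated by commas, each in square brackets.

[ygnop], [tipoyapu], [talapts]

/yegnop/:
  Rule 1 Final Devoicing: no change — [yegnop]
  Rule 2 Initial Consonant Epenthesis: no change — [yegnop]
  Rule 3 Medial Vowel Deletion: [yegnop] → [ygnop]
  Rule 4 Velar Palatalization: no change — [ygnop]
  Rule 5 Regressive Voicing Assimilation: no change — [ygnop]
/kipoyapu/:
  Rule 1 Final Devoicing: no change — [kipoyapu]
  Rule 2 Initial Consonant Epenthesis: no change — [kipoyapu]
  Rule 3 Medial Vowel Deletion: no change — [kipoyapu]
  Rule 4 Velar Palatalization: [kipoyapu] → [tipoyapu]
  Rule 5 Regressive Voicing Assimilation: no change — [tipoyapu]
/alapetez/:
  Rule 1 Final Devoicing: [alapetez] → [alapetes]
  Rule 2 Initial Consonant Epenthesis: [alapetes] → [talapetes]
  Rule 3 Medial Vowel Deletion: [talapetes] → [talapts]
  Rule 4 Velar Palatalization: no change — [talapts]
  Rule 5 Regressive Voicing Assimilation: no change — [talapts]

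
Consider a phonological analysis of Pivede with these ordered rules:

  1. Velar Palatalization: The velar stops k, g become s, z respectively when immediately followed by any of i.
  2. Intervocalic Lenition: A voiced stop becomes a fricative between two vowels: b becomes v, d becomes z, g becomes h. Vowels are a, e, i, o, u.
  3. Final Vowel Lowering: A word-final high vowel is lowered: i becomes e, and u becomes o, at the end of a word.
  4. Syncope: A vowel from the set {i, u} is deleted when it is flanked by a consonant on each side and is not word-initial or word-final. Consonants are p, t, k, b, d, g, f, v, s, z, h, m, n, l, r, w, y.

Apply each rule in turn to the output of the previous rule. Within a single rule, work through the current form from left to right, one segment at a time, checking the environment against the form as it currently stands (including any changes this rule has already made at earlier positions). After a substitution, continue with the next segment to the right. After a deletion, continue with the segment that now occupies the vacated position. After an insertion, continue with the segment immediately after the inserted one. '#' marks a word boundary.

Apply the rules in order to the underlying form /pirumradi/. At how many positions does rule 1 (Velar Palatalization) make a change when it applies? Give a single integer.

0

1 Velar Palatalization: no change — [pirumradi]
2 Intervocalic Lenition: [pirumradi] → [pirumrazi]
3 Final Vowel Lowering: [pirumrazi] → [pirumraze]
4 Syncope: [pirumraze] → [prmraze]
Rule 1 changed 0 position(s).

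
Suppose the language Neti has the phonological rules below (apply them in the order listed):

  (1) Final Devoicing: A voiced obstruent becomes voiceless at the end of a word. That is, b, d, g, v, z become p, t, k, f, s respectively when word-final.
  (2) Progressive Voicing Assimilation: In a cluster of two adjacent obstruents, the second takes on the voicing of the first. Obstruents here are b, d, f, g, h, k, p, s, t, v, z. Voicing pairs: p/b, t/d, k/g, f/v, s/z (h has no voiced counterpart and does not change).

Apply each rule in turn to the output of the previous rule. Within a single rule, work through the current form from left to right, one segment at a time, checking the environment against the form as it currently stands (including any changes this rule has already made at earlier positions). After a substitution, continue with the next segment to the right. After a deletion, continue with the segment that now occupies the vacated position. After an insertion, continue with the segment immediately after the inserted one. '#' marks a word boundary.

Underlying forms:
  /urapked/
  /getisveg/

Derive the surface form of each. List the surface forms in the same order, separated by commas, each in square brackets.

/urapked/:
  (1) Final Devoicing: [urapked] → [urapket]
  (2) Progressive Voicing Assimilation: no change — [urapket]
/getisveg/:
  (1) Final Devoicing: [getisveg] → [getisvek]
  (2) Progressive Voicing Assimilation: [getisvek] → [getisfek]

[urapket], [getisfek]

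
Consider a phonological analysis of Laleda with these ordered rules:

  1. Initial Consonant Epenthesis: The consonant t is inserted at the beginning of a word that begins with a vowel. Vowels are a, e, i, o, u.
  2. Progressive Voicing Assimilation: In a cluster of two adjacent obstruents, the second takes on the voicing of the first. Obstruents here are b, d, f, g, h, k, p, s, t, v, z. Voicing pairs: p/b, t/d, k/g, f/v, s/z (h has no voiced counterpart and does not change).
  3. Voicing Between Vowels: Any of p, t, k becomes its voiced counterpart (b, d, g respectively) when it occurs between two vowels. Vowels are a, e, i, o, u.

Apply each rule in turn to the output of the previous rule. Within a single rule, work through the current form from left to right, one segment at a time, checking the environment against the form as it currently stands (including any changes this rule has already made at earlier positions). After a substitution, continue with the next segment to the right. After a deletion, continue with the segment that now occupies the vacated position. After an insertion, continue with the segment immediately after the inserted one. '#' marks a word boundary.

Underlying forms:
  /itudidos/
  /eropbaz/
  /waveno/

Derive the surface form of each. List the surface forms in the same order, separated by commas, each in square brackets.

[tidudidos], [teroppaz], [waveno]

/itudidos/:
  1 Initial Consonant Epenthesis: [itudidos] → [titudidos]
  2 Progressive Voicing Assimilation: no change — [titudidos]
  3 Voicing Between Vowels: [titudidos] → [tidudidos]
/eropbaz/:
  1 Initial Consonant Epenthesis: [eropbaz] → [teropbaz]
  2 Progressive Voicing Assimilation: [teropbaz] → [teroppaz]
  3 Voicing Between Vowels: no change — [teroppaz]
/waveno/:
  1 Initial Consonant Epenthesis: no change — [waveno]
  2 Progressive Voicing Assimilation: no change — [waveno]
  3 Voicing Between Vowels: no change — [waveno]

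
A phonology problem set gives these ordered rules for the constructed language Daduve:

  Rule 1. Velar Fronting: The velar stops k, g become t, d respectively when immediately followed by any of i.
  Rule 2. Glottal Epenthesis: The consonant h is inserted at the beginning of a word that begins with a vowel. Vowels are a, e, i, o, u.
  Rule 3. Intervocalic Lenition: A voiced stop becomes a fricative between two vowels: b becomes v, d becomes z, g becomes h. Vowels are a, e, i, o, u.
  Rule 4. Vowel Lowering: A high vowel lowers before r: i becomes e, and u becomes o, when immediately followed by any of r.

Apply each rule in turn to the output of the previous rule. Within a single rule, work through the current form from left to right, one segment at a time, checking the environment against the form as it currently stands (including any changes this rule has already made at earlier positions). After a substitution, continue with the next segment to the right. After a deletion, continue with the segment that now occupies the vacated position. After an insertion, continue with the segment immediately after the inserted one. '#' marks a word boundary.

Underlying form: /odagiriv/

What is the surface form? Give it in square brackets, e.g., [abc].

[hozazeriv]

Rule 1 Velar Fronting: [odagiriv] → [odadiriv]
Rule 2 Glottal Epenthesis: [odadiriv] → [hodadiriv]
Rule 3 Intervocalic Lenition: [hodadiriv] → [hozaziriv]
Rule 4 Vowel Lowering: [hozaziriv] → [hozazeriv]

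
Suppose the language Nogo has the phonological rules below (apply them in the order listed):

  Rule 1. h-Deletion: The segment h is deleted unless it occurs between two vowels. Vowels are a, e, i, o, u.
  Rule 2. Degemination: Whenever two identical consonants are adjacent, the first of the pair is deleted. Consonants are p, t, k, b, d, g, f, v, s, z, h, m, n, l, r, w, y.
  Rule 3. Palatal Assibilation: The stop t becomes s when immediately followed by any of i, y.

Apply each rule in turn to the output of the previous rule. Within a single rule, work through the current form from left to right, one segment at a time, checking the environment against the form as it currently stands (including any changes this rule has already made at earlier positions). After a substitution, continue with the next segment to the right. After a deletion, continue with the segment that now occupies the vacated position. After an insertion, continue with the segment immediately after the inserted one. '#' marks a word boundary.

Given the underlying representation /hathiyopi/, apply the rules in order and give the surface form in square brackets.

Rule 1 h-Deletion: [hathiyopi] → [atiyopi]
Rule 2 Degemination: no change — [atiyopi]
Rule 3 Palatal Assibilation: [atiyopi] → [asiyopi]

[asiyopi]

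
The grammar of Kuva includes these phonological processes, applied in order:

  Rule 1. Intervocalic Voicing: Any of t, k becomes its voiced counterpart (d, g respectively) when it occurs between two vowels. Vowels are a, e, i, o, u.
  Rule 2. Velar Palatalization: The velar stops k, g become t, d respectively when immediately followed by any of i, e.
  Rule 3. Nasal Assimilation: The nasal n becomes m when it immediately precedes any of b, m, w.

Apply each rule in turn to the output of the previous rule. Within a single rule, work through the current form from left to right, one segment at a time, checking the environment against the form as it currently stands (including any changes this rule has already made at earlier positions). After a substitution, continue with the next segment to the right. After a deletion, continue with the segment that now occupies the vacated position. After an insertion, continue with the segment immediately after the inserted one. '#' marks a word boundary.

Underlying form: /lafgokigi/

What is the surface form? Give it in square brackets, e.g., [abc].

[lafgodidi]

Rule 1 Intervocalic Voicing: [lafgokigi] → [lafgogigi]
Rule 2 Velar Palatalization: [lafgogigi] → [lafgodidi]
Rule 3 Nasal Assimilation: no change — [lafgodidi]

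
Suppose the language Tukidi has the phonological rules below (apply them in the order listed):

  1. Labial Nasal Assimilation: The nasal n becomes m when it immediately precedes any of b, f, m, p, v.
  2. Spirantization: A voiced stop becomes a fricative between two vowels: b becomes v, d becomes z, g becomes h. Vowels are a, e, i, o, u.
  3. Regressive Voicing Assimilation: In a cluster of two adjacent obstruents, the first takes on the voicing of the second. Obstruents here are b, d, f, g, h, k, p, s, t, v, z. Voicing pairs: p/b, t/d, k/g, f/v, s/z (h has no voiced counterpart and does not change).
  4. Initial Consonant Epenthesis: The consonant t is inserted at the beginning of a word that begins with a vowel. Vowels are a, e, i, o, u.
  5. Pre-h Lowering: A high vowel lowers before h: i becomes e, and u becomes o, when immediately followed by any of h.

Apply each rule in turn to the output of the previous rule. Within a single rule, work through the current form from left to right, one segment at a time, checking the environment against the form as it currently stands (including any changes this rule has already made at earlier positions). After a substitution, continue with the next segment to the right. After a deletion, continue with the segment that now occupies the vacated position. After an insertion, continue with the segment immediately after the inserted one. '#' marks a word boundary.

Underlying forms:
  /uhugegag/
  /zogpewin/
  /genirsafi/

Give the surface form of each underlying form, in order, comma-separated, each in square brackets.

/uhugegag/:
  1 Labial Nasal Assimilation: no change — [uhugegag]
  2 Spirantization: [uhugegag] → [uhuhehag]
  3 Regressive Voicing Assimilation: no change — [uhuhehag]
  4 Initial Consonant Epenthesis: [uhuhehag] → [tuhuhehag]
  5 Pre-h Lowering: [tuhuhehag] → [tohohehag]
/zogpewin/:
  1 Labial Nasal Assimilation: no change — [zogpewin]
  2 Spirantization: no change — [zogpewin]
  3 Regressive Voicing Assimilation: [zogpewin] → [zokpewin]
  4 Initial Consonant Epenthesis: no change — [zokpewin]
  5 Pre-h Lowering: no change — [zokpewin]
/genirsafi/:
  1 Labial Nasal Assimilation: no change — [genirsafi]
  2 Spirantization: no change — [genirsafi]
  3 Regressive Voicing Assimilation: no change — [genirsafi]
  4 Initial Consonant Epenthesis: no change — [genirsafi]
  5 Pre-h Lowering: no change — [genirsafi]

[tohohehag], [zokpewin], [genirsafi]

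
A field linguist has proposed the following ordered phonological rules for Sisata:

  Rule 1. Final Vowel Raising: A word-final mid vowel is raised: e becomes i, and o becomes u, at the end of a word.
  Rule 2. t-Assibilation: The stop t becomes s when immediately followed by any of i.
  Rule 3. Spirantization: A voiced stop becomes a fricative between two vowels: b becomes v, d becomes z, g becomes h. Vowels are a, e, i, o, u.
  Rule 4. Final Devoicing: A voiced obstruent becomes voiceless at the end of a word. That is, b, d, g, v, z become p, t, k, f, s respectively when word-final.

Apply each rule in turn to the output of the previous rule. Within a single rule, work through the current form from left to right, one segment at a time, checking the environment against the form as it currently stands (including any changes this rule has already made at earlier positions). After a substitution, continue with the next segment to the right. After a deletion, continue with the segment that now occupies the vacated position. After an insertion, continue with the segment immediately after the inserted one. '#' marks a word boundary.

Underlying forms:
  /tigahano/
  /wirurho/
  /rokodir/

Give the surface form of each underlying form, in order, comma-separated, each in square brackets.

[sihahanu], [wirurhu], [rokozir]

/tigahano/:
  Rule 1 Final Vowel Raising: [tigahano] → [tigahanu]
  Rule 2 t-Assibilation: [tigahanu] → [sigahanu]
  Rule 3 Spirantization: [sigahanu] → [sihahanu]
  Rule 4 Final Devoicing: no change — [sihahanu]
/wirurho/:
  Rule 1 Final Vowel Raising: [wirurho] → [wirurhu]
  Rule 2 t-Assibilation: no change — [wirurhu]
  Rule 3 Spirantization: no change — [wirurhu]
  Rule 4 Final Devoicing: no change — [wirurhu]
/rokodir/:
  Rule 1 Final Vowel Raising: no change — [rokodir]
  Rule 2 t-Assibilation: no change — [rokodir]
  Rule 3 Spirantization: [rokodir] → [rokozir]
  Rule 4 Final Devoicing: no change — [rokozir]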